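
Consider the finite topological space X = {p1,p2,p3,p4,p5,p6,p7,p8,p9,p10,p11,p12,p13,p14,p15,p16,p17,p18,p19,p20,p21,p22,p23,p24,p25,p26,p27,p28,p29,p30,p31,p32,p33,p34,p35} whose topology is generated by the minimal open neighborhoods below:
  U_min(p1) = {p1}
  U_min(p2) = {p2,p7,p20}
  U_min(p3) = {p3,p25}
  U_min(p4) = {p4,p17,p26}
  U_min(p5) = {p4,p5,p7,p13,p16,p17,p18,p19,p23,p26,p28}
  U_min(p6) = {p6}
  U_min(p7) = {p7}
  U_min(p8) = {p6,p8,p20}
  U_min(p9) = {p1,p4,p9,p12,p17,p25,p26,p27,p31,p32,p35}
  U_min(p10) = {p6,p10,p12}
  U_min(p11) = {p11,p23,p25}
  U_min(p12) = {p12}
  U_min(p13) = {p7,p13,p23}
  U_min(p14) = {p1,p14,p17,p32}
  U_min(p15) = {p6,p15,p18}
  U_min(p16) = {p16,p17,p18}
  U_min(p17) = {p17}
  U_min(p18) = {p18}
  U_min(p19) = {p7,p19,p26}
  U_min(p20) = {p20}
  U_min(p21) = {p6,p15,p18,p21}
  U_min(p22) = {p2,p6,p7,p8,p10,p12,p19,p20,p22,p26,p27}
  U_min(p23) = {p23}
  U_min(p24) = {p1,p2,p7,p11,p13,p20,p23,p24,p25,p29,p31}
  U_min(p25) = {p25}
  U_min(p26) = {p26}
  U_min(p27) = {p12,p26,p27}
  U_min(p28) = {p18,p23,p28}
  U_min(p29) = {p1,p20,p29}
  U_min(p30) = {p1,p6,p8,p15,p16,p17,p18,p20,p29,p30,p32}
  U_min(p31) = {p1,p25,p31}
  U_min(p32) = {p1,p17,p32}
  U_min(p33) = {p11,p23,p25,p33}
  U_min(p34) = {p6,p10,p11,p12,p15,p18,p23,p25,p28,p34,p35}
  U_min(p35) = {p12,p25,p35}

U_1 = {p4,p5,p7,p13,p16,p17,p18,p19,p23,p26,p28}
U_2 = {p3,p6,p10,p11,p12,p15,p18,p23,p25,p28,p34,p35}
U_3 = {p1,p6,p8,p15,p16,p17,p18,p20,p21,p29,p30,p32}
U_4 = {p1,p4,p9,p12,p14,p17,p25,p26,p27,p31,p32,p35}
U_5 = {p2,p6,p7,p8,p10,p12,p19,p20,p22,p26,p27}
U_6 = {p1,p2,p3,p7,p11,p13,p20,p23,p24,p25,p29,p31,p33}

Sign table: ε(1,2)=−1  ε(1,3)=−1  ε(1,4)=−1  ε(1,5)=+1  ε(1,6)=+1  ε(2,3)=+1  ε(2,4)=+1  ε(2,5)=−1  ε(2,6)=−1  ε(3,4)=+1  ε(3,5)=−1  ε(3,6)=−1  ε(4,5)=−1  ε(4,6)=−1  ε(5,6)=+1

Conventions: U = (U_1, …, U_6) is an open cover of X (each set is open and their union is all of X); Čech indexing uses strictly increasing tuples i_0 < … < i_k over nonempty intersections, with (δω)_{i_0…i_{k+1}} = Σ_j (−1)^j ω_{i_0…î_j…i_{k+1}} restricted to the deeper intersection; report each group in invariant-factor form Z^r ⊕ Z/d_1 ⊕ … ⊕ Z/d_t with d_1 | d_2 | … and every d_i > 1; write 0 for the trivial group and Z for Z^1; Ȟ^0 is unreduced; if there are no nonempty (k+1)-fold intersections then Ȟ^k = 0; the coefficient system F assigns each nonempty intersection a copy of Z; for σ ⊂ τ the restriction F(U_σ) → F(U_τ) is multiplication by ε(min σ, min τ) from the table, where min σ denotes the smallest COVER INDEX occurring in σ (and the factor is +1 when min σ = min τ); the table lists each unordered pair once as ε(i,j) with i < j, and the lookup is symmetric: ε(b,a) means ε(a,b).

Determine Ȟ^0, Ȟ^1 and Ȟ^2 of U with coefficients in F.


Ȟ^0 = Z, Ȟ^1 = 0 and Ȟ^2 = Z/2

nerve simplices:
  U12={p18,p23,p28} U13={p16,p17,p18} U14={p4,p17,p26} U15={p7,p19,p26} U16={p7,p13,p23} U23={p6,p15,p18} U24={p12,p25,p35} U25={p6,p10,p12} U26={p3,p11,p23,p25} U34={p1,p17,p32} U35={p6,p8,p20} U36={p1,p20,p29} U45={p12,p26,p27} U46={p1,p25,p31} U56={p2,p7,p20}
  U123={p18} U126={p23} U134={p17} U145={p26} U156={p7} U235={p6} U245={p12} U246={p25} U346={p1} U356={p20}
C dims 6,15,10; δ0: rk 5, SNF 1^5; δ1: rk 10, SNF 1^9·2
degree 0: 6−5−0 = 1 → Ȟ^0 ≅ Z
degree 1: 15−10−5 = 0 → Ȟ^1 ≅ 0
degree 2: 10−0−10 = 0 plus torsion [2] → Ȟ^2 ≅ Z/2


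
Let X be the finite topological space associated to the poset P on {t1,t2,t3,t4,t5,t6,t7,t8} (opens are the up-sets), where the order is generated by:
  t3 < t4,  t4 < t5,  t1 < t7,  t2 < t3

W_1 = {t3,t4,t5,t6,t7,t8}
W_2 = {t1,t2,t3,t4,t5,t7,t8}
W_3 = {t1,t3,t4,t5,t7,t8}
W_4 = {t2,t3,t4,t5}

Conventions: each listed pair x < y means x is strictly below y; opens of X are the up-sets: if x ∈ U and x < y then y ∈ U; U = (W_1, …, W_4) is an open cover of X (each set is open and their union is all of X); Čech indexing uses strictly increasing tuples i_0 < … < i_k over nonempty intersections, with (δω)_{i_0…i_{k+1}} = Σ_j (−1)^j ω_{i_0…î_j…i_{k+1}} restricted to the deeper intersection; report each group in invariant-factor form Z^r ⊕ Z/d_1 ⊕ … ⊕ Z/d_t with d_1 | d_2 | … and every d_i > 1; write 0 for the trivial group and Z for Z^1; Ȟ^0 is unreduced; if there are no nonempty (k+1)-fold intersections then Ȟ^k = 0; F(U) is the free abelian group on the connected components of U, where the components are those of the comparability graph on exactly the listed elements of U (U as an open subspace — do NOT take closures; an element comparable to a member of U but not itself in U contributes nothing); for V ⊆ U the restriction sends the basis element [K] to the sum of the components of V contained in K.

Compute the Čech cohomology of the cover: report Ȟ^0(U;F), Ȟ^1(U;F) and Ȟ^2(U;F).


nerve simplices:
  W12={t3,t4,t5,t7,t8} W13={t3,t4,t5,t7,t8} W14={t3,t4,t5} W23={t1,t3,t4,t5,t7,t8} W24={t2,t3,t4,t5} W34={t3,t4,t5}
  W123={t3,t4,t5,t7,t8} W124={t3,t4,t5} W134={t3,t4,t5} W234={t3,t4,t5}
  W1234={t3,t4,t5}
components per intersection:
  W1: {t3,t4,t5} {t6} {t7} {t8}
  W2: {t1,t7} {t2,t3,t4,t5} {t8}
  W3: {t1,t7} {t3,t4,t5} {t8}
  W4: {t2,t3,t4,t5}
  W12: {t3,t4,t5} {t7} {t8}
  W13: {t3,t4,t5} {t7} {t8}
  W14: {t3,t4,t5}
  W23: {t1,t7} {t3,t4,t5} {t8}
  W24: {t2,t3,t4,t5}
  W34: {t3,t4,t5}
  W123: {t3,t4,t5} {t7} {t8}
  W124: {t3,t4,t5}
  W134: {t3,t4,t5}
  W234: {t3,t4,t5}
  W1234: {t3,t4,t5}
C dims 11,12,6,1; δ0: rk 7, SNF 1^7; δ1: rk 5, SNF 1^5; δ2: rk 1, SNF 1^1
degree 0: 11−7−0 = 4 → Ȟ^0 ≅ Z^4
degree 1: 12−5−7 = 0 → Ȟ^1 ≅ 0
degree 2: 6−1−5 = 0 → Ȟ^2 ≅ 0

Ȟ^0 ≅ Z^4, Ȟ^1 ≅ 0 and Ȟ^2 ≅ 0


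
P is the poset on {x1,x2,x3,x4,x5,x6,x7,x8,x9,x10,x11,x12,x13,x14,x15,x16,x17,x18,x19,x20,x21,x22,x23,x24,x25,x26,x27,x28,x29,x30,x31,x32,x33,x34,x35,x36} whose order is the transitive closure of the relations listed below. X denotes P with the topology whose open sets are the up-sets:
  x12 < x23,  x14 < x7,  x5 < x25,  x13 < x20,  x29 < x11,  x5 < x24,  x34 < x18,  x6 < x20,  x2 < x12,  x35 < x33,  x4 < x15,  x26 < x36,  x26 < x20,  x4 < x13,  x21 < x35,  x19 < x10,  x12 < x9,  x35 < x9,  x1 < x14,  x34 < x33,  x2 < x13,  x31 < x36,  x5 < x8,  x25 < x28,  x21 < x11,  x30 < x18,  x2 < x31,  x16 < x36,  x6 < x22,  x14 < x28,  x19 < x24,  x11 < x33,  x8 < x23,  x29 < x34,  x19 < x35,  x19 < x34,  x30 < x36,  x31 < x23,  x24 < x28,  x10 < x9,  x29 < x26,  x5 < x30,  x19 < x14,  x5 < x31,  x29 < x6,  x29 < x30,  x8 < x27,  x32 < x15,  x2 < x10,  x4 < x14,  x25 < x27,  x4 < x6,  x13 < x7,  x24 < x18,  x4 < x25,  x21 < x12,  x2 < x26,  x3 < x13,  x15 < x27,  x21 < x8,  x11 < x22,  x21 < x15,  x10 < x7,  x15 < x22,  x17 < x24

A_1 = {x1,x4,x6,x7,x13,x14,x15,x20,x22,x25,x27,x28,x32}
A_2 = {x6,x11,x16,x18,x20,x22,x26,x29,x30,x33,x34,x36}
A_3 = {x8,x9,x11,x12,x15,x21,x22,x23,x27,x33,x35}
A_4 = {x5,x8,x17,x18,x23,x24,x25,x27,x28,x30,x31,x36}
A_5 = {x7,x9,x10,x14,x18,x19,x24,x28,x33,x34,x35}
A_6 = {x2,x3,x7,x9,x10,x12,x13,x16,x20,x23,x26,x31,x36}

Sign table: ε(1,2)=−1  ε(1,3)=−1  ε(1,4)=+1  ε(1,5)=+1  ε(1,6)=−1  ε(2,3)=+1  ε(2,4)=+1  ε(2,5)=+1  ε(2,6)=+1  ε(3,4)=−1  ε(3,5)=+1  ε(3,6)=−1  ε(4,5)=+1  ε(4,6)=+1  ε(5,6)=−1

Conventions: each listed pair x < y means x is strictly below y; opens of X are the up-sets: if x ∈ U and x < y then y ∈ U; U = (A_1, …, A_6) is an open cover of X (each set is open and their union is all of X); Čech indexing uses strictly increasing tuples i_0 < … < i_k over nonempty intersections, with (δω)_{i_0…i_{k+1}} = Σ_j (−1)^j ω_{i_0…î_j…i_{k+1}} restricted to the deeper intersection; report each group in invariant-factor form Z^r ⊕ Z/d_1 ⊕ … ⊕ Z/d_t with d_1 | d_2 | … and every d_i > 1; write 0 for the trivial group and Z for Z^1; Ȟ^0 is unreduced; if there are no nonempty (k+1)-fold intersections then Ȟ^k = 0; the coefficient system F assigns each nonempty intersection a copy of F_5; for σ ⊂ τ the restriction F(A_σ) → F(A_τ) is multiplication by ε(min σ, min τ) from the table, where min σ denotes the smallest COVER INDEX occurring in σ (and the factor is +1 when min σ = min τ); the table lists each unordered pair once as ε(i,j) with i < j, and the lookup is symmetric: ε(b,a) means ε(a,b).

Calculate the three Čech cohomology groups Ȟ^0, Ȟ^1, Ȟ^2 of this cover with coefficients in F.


nonempty overlaps:
  A12={x6,x20,x22} A13={x15,x22,x27} A14={x25,x27,x28} A15={x7,x14,x28} A16={x7,x13,x20} A23={x11,x22,x33} A24={x18,x30,x36} A25={x18,x33,x34} A26={x16,x20,x26,x36} A34={x8,x23,x27} A35={x9,x33,x35} A36={x9,x12,x23} A45={x18,x24,x28} A46={x23,x31,x36} A56={x7,x9,x10}
  A123={x22} A126={x20} A134={x27} A145={x28} A156={x7} A235={x33} A245={x18} A246={x36} A346={x23} A356={x9}
C dims 6,15,10; δ0: rk_F5 6; δ1: rk_F5 9
degree 0: 6−6−0 = 0 → Ȟ^0 ≅ 0
degree 1: 15−9−6 = 0 → Ȟ^1 ≅ 0
degree 2: 10−0−9 = 1 → Ȟ^2 ≅ Z/5

Ȟ^0(U;F) ≅ 0; Ȟ^1(U;F) ≅ 0; Ȟ^2(U;F) ≅ Z/5


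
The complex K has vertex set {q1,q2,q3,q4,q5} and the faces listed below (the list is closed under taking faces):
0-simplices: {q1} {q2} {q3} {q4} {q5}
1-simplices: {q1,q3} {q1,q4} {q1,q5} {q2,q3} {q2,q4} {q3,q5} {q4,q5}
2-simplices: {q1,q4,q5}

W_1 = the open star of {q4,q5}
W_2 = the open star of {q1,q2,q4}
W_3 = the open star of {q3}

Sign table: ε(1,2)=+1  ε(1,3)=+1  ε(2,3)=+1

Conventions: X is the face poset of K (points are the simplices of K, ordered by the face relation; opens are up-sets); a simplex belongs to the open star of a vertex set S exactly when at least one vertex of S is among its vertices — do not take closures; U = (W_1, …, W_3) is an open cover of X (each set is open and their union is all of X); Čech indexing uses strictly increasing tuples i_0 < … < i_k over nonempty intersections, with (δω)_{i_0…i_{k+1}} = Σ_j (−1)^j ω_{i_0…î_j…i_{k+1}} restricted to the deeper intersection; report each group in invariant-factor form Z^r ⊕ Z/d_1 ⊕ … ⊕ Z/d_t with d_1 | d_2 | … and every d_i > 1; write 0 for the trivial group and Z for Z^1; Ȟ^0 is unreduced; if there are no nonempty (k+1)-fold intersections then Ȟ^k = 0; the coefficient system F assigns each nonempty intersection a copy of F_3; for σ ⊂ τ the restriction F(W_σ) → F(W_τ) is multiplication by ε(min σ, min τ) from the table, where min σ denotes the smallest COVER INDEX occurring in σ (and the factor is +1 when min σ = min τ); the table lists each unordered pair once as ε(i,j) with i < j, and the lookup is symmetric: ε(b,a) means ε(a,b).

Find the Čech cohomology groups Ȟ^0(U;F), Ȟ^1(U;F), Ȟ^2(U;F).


nonempty overlaps:
  W1={{q4},{q5},{q1,q4},{q1,q5},{q2,q4},{q3,q5},{q4,q5},{q1,q4,q5}} W2={{q1},{q2},{q4},{q1,q3},{q1,q4},{q1,q5},{q2,q3},{q2,q4},{q4,q5},{q1,q4,q5}} W3={{q3},{q1,q3},{q2,q3},{q3,q5}}
  W12={{q4},{q1,q4},{q1,q5},{q2,q4},{q4,q5},{q1,q4,q5}} W13={{q3,q5}} W23={{q1,q3},{q2,q3}}
C dims 3,3; δ0: rk_F3 2
degree 0: 3−2−0 = 1 → Ȟ^0 ≅ Z/3
degree 1: 3−0−2 = 1 → Ȟ^1 ≅ Z/3
degree 2: 0−0−0 = 0 → Ȟ^2 ≅ 0

Ȟ^0 ≅ Z/3, Ȟ^1 ≅ Z/3 and Ȟ^2 ≅ 0


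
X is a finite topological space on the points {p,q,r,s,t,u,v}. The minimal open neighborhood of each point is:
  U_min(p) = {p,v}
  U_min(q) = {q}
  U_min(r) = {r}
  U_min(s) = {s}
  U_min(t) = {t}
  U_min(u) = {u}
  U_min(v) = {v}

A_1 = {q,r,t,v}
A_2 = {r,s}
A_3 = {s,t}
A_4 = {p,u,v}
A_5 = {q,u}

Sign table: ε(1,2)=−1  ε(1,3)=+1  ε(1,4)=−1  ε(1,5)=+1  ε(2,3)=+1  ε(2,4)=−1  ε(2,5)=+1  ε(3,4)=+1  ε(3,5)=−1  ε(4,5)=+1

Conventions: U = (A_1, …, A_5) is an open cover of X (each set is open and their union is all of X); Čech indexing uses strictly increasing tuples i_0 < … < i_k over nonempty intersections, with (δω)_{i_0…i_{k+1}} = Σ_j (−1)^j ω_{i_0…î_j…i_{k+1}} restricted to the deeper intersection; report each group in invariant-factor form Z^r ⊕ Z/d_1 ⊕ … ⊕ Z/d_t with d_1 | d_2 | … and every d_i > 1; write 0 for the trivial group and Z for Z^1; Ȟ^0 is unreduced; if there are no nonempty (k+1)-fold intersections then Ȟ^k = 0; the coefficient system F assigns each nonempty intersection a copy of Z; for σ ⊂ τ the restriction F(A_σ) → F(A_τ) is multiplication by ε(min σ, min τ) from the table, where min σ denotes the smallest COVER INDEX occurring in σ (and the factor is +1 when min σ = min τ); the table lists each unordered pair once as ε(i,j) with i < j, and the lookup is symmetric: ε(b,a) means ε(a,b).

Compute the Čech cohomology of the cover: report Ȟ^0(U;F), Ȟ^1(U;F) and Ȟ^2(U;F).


nonempty overlaps:
  A12={r} A13={t} A14={v} A15={q} A23={s} A45={u}
C dims 5,6; δ0: rk 5, SNF 1^4·2
degree 0: 5−5−0 = 0 → Ȟ^0 ≅ 0
degree 1: 6−0−5 = 1 plus torsion [2] → Ȟ^1 ≅ Z ⊕ Z/2
degree 2: 0−0−0 = 0 → Ȟ^2 ≅ 0

Ȟ^0 ≅ 0, Ȟ^1 ≅ Z ⊕ Z/2 and Ȟ^2 ≅ 0


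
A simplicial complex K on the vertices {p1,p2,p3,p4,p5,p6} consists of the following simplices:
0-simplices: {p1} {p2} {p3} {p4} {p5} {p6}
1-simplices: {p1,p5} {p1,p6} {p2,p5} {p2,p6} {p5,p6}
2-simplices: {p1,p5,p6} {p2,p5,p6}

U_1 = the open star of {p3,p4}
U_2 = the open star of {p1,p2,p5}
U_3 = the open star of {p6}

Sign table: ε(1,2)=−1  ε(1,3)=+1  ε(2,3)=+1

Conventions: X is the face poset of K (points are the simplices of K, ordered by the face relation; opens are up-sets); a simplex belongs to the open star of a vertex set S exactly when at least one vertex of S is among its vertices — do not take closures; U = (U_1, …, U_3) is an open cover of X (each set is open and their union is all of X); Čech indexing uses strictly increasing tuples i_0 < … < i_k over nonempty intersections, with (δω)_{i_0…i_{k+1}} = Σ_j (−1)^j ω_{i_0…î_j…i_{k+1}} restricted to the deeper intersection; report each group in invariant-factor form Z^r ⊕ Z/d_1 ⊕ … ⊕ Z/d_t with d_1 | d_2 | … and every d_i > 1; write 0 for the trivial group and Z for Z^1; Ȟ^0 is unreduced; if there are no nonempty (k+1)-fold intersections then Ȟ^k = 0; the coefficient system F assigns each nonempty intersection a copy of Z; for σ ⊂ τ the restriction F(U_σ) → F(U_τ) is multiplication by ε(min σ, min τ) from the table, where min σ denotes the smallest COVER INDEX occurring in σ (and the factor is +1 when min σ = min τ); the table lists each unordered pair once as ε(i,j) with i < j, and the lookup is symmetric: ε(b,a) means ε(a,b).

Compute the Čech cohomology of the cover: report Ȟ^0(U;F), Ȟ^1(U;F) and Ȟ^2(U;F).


Ȟ^0(U;F) ≅ Z^2; Ȟ^1(U;F) ≅ 0; Ȟ^2(U;F) ≅ 0

intersection data:
  U1={{p3},{p4}} U2={{p1},{p2},{p5},{p1,p5},{p1,p6},{p2,p5},{p2,p6},{p5,p6},{p1,p5,p6},{p2,p5,p6}} U3={{p6},{p1,p6},{p2,p6},{p5,p6},{p1,p5,p6},{p2,p5,p6}}
  U23={{p1,p6},{p2,p6},{p5,p6},{p1,p5,p6},{p2,p5,p6}}
C dims 3,1; δ0: rk 1, SNF 1^1
Ȟ^0 = (3 − 1) − 0 = 2, so Ȟ^0 ≅ Z^2
Ȟ^1 = (1 − 0) − 1 = 0, so Ȟ^1 ≅ 0
Ȟ^2 = (0 − 0) − 0 = 0, so Ȟ^2 ≅ 0


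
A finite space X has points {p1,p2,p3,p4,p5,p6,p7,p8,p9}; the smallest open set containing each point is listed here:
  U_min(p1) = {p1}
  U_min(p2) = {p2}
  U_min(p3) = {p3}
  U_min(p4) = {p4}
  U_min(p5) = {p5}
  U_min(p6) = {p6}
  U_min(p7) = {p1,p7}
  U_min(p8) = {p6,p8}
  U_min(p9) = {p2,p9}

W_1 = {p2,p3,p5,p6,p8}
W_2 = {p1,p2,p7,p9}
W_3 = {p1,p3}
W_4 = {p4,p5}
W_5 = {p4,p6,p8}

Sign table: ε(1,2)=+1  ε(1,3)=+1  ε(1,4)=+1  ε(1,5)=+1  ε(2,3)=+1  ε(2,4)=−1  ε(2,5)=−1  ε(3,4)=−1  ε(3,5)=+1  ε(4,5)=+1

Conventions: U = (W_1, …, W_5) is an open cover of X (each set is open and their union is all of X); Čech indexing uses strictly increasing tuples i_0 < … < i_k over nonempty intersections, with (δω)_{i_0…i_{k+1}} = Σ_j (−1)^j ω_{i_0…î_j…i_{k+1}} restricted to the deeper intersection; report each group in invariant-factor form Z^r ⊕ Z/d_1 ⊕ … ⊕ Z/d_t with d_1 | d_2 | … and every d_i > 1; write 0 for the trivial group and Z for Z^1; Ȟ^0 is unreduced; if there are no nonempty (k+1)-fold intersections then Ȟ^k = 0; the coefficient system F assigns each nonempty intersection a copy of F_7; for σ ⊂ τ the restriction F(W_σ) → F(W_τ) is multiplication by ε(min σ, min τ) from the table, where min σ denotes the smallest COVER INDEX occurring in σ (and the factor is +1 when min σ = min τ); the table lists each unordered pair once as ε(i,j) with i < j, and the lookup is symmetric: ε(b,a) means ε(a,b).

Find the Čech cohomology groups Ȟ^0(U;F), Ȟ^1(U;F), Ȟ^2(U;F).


cover nerve:
  W12={p2} W13={p3} W14={p5} W15={p6,p8} W23={p1} W45={p4}
C dims 5,6; δ0: rk_F7 4
Ȟ^0: (5−4)−0=1 ⇒ Z/7
Ȟ^1: (6−0)−4=2 ⇒ Z/7 ⊕ Z/7
Ȟ^2: (0−0)−0=0 ⇒ 0

Ȟ^0 = Z/7,  Ȟ^1 = Z/7 ⊕ Z/7,  Ȟ^2 = 0


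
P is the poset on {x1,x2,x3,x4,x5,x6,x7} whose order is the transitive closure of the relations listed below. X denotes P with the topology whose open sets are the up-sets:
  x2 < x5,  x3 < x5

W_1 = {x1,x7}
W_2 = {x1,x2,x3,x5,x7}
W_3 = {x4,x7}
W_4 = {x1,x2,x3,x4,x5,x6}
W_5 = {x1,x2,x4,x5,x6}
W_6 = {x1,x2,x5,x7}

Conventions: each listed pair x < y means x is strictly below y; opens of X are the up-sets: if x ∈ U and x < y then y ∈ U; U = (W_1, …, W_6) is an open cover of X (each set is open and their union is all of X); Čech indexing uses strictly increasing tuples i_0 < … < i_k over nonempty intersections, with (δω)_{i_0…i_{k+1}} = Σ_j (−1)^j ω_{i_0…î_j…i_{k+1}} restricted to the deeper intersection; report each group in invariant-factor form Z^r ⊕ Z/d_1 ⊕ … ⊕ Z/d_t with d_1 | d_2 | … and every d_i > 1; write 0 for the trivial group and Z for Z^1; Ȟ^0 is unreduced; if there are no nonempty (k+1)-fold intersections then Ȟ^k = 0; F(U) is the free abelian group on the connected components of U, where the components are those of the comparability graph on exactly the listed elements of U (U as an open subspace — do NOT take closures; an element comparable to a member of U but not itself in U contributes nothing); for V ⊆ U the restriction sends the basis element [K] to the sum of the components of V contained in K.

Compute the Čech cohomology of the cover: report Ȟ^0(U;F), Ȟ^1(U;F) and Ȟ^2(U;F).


nonempty intersections:
  W12={x1,x7} W13={x7} W14={x1} W15={x1} W16={x1,x7} W23={x7} W24={x1,x2,x3,x5} W25={x1,x2,x5} W26={x1,x2,x5,x7} W34={x4} W35={x4} W36={x7} W45={x1,x2,x4,x5,x6} W46={x1,x2,x5} W56={x1,x2,x5}
  W123={x7} W124={x1} W125={x1} W126={x1,x7} W136={x7} W145={x1} W146={x1} W156={x1} W236={x7} W245={x1,x2,x5} W246={x1,x2,x5} W256={x1,x2,x5} W345={x4} W456={x1,x2,x5}
  W1236={x7} W1245={x1} W1246={x1} W1256={x1} W1456={x1} W2456={x1,x2,x5}
  W12456={x1}
components per intersection:
  W1: {x1} {x7}
  W2: {x1} {x2,x3,x5} {x7}
  W3: {x4} {x7}
  W4: {x1} {x2,x3,x5} {x4} {x6}
  W5: {x1} {x2,x5} {x4} {x6}
  W6: {x1} {x2,x5} {x7}
  W12: {x1} {x7}
  W13: {x7}
  W14: {x1}
  W15: {x1}
  W16: {x1} {x7}
  W23: {x7}
  W24: {x1} {x2,x3,x5}
  W25: {x1} {x2,x5}
  W26: {x1} {x2,x5} {x7}
  W34: {x4}
  W35: {x4}
  W36: {x7}
  W45: {x1} {x2,x5} {x4} {x6}
  W46: {x1} {x2,x5}
  W56: {x1} {x2,x5}
  W123: {x7}
  W124: {x1}
  W125: {x1}
  W126: {x1} {x7}
  W136: {x7}
  W145: {x1}
  W146: {x1}
  W156: {x1}
  W236: {x7}
  W245: {x1} {x2,x5}
  W246: {x1} {x2,x5}
  W256: {x1} {x2,x5}
  W345: {x4}
  W456: {x1} {x2,x5}
  W1236: {x7}
  W1245: {x1}
  W1246: {x1}
  W1256: {x1}
  W1456: {x1}
  W2456: {x1} {x2,x5}
  W12456: {x1}
C dims 18,26,19,7; δ0: rk 13, SNF 1^13; δ1: rk 13, SNF 1^13; δ2: rk 6, SNF 1^6
Ȟ^0: (18−13)−0=5 ⇒ Z^5
Ȟ^1: (26−13)−13=0 ⇒ 0
Ȟ^2: (19−6)−13=0 ⇒ 0

Ȟ^0 = Z^5, Ȟ^1 = 0, Ȟ^2 = 0


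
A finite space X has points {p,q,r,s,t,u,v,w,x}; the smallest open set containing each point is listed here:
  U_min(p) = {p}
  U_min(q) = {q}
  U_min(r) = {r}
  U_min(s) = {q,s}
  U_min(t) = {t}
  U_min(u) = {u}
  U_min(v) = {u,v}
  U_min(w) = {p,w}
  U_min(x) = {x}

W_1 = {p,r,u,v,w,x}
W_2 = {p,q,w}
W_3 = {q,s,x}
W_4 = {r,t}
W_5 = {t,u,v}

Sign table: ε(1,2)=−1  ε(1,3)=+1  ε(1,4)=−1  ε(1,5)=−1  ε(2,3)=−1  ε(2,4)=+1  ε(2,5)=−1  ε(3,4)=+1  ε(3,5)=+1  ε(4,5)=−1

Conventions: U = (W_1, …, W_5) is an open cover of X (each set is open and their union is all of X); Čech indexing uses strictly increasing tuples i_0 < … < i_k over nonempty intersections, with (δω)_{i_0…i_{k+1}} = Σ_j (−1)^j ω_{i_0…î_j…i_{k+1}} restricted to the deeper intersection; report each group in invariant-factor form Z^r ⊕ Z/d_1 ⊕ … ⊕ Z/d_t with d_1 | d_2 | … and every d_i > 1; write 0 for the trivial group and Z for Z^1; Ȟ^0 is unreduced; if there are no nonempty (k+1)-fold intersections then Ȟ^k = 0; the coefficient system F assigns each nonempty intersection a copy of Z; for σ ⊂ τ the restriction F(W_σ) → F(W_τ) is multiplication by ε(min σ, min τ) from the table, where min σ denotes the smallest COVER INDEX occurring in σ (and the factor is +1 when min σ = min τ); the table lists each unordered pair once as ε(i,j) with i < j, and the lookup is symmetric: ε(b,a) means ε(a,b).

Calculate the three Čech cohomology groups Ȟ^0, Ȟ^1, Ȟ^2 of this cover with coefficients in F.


Ȟ^0 = 0, Ȟ^1 = Z ⊕ Z/2, Ȟ^2 = 0

nonempty intersections:
  W12={p,w} W13={x} W14={r} W15={u,v} W23={q} W45={t}
C dims 5,6; δ0: rk 5, SNF 1^4·2
Ȟ^0: (5−5)−0=0 ⇒ 0
Ȟ^1: (6−0)−5=1 plus torsion [2] ⇒ Z ⊕ Z/2
Ȟ^2: (0−0)−0=0 ⇒ 0


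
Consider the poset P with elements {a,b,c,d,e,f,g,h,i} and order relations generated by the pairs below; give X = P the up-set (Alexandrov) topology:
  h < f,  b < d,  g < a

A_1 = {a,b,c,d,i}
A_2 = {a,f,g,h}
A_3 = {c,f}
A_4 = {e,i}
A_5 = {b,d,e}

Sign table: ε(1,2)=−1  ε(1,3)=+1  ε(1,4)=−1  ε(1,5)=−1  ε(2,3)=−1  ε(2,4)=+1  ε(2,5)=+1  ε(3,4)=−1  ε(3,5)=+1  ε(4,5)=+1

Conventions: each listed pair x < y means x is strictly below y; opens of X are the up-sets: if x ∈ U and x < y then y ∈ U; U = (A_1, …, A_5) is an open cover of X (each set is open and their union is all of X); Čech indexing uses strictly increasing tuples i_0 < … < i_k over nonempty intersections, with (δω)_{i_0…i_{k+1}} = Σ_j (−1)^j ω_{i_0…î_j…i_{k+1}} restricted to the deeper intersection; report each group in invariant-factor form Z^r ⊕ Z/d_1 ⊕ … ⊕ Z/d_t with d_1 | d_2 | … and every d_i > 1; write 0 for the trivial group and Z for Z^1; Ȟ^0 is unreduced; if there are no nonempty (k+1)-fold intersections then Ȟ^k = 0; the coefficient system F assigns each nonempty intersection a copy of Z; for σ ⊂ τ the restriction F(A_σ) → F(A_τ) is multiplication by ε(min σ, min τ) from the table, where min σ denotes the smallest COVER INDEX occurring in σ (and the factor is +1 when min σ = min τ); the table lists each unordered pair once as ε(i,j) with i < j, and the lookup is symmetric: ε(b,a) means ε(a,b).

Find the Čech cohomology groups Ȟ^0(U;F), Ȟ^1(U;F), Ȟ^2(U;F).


intersection data:
  A12={a} A13={c} A14={i} A15={b,d} A23={f} A45={e}
C dims 5,6; δ0: rk 4, SNF 1^4
Ȟ^0 = (5 − 4) − 0 = 1, so Ȟ^0 ≅ Z
Ȟ^1 = (6 − 0) − 4 = 2, so Ȟ^1 ≅ Z^2
Ȟ^2 = (0 − 0) − 0 = 0, so Ȟ^2 ≅ 0

Ȟ^0 = Z, Ȟ^1 = Z^2, Ȟ^2 = 0


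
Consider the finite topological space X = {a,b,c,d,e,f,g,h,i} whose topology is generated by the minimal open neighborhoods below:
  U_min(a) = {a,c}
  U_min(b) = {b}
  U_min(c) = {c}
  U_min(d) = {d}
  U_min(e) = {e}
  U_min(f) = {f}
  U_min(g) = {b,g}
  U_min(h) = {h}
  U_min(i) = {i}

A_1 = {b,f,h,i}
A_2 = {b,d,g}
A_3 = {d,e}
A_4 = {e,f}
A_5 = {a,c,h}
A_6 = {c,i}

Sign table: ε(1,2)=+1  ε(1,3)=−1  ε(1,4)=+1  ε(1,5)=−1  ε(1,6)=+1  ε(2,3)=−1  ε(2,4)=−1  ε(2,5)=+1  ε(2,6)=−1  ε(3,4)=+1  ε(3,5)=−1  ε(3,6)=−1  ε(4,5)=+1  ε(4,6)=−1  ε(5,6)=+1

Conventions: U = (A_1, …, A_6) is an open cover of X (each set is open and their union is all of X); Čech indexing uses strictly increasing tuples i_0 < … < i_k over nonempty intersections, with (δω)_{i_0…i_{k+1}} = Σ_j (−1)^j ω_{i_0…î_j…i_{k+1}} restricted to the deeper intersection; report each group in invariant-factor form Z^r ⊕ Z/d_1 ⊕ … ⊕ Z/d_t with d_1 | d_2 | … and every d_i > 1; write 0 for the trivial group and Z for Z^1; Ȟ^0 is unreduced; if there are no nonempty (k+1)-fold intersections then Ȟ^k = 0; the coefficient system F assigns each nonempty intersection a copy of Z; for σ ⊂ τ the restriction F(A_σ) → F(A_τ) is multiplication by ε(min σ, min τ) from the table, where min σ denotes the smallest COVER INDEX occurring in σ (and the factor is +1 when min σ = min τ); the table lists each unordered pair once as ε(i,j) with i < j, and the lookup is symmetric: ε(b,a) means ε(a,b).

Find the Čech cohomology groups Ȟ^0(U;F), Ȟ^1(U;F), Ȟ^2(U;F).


Ȟ^0(U;F) ≅ 0, Ȟ^1(U;F) ≅ Z ⊕ Z/2, Ȟ^2(U;F) ≅ 0

nonempty overlaps:
  A12={b} A14={f} A15={h} A16={i} A23={d} A34={e} A56={c}
C dims 6,7; δ0: rk 6, SNF 1^5·2
degree 0: 6−6−0 = 0 → Ȟ^0 ≅ 0
degree 1: 7−0−6 = 1 plus torsion [2] → Ȟ^1 ≅ Z ⊕ Z/2
degree 2: 0−0−0 = 0 → Ȟ^2 ≅ 0


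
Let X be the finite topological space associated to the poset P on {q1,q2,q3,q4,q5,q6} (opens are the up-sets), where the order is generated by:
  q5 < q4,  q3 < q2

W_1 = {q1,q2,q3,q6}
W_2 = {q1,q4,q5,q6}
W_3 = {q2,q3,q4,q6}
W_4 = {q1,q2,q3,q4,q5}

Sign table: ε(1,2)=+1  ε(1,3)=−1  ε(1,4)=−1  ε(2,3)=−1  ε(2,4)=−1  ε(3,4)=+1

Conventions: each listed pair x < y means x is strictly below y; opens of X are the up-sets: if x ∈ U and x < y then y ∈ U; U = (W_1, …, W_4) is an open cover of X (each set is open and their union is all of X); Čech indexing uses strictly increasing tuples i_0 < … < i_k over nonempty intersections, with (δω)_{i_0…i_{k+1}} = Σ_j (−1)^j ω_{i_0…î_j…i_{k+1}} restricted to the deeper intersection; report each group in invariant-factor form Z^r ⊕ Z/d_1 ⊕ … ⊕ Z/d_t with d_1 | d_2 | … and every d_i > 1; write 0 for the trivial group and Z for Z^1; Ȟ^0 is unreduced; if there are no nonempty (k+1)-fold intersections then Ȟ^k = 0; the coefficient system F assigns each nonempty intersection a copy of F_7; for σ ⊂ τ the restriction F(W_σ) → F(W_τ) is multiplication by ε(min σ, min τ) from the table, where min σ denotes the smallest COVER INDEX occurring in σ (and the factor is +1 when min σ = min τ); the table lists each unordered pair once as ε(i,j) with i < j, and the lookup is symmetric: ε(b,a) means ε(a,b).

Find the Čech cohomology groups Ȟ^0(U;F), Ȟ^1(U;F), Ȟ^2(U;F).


nerve of the cover:
  W12={q1,q6} W13={q2,q3,q6} W14={q1,q2,q3} W23={q4,q6} W24={q1,q4,q5} W34={q2,q3,q4}
  W123={q6} W124={q1} W134={q2,q3} W234={q4}
C dims 4,6,4; δ0: rk_F7 3; δ1: rk_F7 3
Ȟ^0 = (4 − 3) − 0 = 1, so Ȟ^0 ≅ Z/7
Ȟ^1 = (6 − 3) − 3 = 0, so Ȟ^1 ≅ 0
Ȟ^2 = (4 − 0) − 3 = 1, so Ȟ^2 ≅ Z/7

Ȟ^0 ≅ Z/7,  Ȟ^1 ≅ 0,  Ȟ^2 ≅ Z/7


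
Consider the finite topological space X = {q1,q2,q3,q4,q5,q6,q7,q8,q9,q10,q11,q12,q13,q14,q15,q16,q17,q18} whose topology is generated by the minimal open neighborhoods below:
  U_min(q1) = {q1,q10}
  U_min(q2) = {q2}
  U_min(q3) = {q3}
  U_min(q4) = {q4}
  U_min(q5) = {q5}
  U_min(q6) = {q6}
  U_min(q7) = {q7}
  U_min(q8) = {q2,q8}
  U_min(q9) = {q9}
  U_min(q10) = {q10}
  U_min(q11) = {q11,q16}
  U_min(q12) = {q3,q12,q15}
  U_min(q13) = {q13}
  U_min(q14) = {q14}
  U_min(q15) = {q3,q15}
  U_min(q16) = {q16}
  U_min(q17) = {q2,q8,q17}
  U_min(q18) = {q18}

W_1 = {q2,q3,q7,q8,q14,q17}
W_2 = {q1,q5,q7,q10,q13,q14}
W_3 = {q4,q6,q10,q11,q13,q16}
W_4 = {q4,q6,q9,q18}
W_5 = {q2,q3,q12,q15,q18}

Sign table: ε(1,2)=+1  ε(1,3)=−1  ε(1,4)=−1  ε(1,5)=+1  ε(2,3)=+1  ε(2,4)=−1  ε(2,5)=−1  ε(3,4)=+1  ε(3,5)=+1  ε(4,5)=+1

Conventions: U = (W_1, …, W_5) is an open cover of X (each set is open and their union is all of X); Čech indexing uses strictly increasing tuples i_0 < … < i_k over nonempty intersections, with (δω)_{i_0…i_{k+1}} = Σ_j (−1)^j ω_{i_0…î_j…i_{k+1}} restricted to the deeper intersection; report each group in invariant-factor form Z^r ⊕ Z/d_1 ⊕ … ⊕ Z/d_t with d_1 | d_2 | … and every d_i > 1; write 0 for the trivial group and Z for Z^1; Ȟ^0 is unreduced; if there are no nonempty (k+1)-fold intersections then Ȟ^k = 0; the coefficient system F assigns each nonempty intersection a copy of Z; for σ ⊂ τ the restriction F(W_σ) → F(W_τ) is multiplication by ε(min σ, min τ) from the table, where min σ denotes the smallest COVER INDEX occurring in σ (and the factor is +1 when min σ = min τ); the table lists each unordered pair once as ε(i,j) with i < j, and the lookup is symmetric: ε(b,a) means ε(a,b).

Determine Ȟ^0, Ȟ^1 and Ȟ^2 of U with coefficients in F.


Ȟ^0 = Z,  Ȟ^1 = Z,  Ȟ^2 = 0

intersection data:
  W12={q7,q14} W15={q2,q3} W23={q10,q13} W34={q4,q6} W45={q18}
C dims 5,5; δ0: rk 4, SNF 1^4
Ȟ^0 = (5 − 4) − 0 = 1, so Ȟ^0 ≅ Z
Ȟ^1 = (5 − 0) − 4 = 1, so Ȟ^1 ≅ Z
Ȟ^2 = (0 − 0) − 0 = 0, so Ȟ^2 ≅ 0


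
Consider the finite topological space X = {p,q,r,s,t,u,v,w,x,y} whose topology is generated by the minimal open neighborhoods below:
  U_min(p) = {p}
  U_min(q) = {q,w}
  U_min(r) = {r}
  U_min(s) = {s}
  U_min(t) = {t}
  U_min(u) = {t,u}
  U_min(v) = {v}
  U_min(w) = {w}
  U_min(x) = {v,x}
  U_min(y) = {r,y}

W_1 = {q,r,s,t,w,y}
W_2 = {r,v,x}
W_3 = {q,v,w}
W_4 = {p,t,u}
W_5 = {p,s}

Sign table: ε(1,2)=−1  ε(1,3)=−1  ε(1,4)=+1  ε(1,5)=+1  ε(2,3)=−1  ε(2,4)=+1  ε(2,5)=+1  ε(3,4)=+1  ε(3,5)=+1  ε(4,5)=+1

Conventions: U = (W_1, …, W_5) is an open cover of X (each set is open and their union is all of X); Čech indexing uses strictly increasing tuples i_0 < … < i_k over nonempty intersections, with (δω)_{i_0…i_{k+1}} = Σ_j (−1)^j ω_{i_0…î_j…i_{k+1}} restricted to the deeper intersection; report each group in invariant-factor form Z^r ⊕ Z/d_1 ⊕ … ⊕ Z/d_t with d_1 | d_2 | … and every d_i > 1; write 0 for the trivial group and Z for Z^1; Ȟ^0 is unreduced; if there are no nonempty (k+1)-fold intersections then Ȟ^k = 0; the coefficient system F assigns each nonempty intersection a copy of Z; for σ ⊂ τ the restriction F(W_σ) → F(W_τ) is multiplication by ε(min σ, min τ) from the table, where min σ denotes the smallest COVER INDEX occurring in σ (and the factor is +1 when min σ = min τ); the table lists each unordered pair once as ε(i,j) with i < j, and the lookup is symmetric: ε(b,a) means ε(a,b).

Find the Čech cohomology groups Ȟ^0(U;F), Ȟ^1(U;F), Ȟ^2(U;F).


intersection data:
  W12={r} W13={q,w} W14={t} W15={s} W23={v} W45={p}
C dims 5,6; δ0: rk 5, SNF 1^4·2
Ȟ^0 = (5 − 5) − 0 = 0, so Ȟ^0 ≅ 0
Ȟ^1 = (6 − 0) − 5 = 1 plus torsion [2], so Ȟ^1 ≅ Z ⊕ Z/2
Ȟ^2 = (0 − 0) − 0 = 0, so Ȟ^2 ≅ 0

Ȟ^0(U;F) ≅ 0, Ȟ^1(U;F) ≅ Z ⊕ Z/2 and Ȟ^2(U;F) ≅ 0


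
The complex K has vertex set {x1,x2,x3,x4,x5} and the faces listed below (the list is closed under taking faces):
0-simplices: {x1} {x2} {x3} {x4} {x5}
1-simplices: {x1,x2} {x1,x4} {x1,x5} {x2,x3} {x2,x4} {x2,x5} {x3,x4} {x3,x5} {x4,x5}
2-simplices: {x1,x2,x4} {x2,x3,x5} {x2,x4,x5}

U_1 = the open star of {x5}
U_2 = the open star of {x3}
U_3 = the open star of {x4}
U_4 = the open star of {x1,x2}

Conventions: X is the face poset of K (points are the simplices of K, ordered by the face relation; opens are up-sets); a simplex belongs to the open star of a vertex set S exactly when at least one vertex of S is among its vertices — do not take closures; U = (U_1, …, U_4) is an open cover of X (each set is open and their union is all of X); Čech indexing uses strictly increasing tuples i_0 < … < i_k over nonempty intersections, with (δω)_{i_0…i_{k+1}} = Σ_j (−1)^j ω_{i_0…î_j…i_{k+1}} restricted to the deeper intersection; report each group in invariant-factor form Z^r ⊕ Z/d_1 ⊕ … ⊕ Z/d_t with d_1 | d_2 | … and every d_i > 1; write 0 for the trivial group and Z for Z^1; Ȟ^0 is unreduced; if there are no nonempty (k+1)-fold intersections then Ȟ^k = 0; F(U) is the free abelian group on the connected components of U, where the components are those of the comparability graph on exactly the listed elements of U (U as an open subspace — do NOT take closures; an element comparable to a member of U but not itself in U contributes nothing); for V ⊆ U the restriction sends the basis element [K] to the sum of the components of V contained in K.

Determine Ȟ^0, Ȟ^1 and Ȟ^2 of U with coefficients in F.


nonempty intersections:
  U1={{x5},{x1,x5},{x2,x5},{x3,x5},{x4,x5},{x2,x3,x5},{x2,x4,x5}} U2={{x3},{x2,x3},{x3,x4},{x3,x5},{x2,x3,x5}} U3={{x4},{x1,x4},{x2,x4},{x3,x4},{x4,x5},{x1,x2,x4},{x2,x4,x5}} U4={{x1},{x2},{x1,x2},{x1,x4},{x1,x5},{x2,x3},{x2,x4},{x2,x5},{x1,x2,x4},{x2,x3,x5},{x2,x4,x5}}
  U12={{x3,x5},{x2,x3,x5}} U13={{x4,x5},{x2,x4,x5}} U14={{x1,x5},{x2,x5},{x2,x3,x5},{x2,x4,x5}} U23={{x3,x4}} U24={{x2,x3},{x2,x3,x5}} U34={{x1,x4},{x2,x4},{x1,x2,x4},{x2,x4,x5}}
  U124={{x2,x3,x5}} U134={{x2,x4,x5}}
components per intersection:
  U1: {{x5},{x1,x5},{x2,x5},{x3,x5},{x4,x5},{x2,x3,x5},{x2,x4,x5}}
  U2: {{x3},{x2,x3},{x3,x4},{x3,x5},{x2,x3,x5}}
  U3: {{x4},{x1,x4},{x2,x4},{x3,x4},{x4,x5},{x1,x2,x4},{x2,x4,x5}}
  U4: {{x1},{x2},{x1,x2},{x1,x4},{x1,x5},{x2,x3},{x2,x4},{x2,x5},{x1,x2,x4},{x2,x3,x5},{x2,x4,x5}}
  U12: {{x3,x5},{x2,x3,x5}}
  U13: {{x4,x5},{x2,x4,x5}}
  U14: {{x1,x5}} {{x2,x5},{x2,x3,x5},{x2,x4,x5}}
  U23: {{x3,x4}}
  U24: {{x2,x3},{x2,x3,x5}}
  U34: {{x1,x4},{x2,x4},{x1,x2,x4},{x2,x4,x5}}
  U124: {{x2,x3,x5}}
  U134: {{x2,x4,x5}}
C dims 4,7,2; δ0: rk 3, SNF 1^3; δ1: rk 2, SNF 1^2
Ȟ^0: (4−3)−0=1 ⇒ Z
Ȟ^1: (7−2)−3=2 ⇒ Z^2
Ȟ^2: (2−0)−2=0 ⇒ 0

Ȟ^0 ≅ Z,  Ȟ^1 ≅ Z^2,  Ȟ^2 ≅ 0


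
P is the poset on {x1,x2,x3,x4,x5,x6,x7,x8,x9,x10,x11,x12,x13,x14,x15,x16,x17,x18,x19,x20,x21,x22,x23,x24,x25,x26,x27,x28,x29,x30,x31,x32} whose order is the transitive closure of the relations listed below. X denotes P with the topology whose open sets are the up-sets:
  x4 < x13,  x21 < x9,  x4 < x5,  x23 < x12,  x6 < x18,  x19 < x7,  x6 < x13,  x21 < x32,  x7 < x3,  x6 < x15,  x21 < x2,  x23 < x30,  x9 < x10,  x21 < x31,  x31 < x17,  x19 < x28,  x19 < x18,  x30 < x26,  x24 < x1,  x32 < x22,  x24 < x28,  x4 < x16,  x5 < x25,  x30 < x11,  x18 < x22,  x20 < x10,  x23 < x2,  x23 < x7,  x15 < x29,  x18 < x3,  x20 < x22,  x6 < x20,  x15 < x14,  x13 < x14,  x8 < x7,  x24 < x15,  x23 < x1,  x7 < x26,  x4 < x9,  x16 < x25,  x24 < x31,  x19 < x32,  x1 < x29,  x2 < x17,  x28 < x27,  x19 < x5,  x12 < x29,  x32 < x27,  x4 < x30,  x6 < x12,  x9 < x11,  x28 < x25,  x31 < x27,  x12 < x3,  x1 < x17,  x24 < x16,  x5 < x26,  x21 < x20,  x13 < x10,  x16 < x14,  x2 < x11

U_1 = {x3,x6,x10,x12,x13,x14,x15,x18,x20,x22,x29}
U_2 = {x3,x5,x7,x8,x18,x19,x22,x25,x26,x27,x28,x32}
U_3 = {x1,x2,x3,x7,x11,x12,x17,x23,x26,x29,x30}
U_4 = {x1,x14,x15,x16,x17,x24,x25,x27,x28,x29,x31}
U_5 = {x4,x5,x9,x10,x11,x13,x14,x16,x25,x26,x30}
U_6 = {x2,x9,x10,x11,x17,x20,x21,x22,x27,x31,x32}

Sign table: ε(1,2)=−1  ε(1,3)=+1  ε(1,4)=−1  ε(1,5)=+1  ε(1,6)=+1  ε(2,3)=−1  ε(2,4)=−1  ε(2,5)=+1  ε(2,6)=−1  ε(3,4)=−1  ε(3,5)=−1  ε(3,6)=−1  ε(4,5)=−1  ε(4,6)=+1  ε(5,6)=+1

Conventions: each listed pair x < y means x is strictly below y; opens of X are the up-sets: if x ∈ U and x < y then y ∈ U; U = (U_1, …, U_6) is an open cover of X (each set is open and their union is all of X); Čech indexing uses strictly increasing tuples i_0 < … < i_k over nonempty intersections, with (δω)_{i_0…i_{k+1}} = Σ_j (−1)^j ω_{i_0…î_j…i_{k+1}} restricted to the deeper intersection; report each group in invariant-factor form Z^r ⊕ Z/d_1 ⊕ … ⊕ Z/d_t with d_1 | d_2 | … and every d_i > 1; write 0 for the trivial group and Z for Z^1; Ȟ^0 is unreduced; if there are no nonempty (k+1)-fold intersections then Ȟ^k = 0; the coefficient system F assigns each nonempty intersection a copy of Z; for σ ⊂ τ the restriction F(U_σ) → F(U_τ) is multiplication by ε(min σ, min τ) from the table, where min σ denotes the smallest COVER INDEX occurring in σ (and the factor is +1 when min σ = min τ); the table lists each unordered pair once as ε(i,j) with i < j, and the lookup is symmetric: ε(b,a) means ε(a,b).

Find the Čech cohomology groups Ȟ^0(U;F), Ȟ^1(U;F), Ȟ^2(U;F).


Ȟ^0(U;F) ≅ 0,  Ȟ^1(U;F) ≅ Z/2,  Ȟ^2(U;F) ≅ Z

nerve of the cover:
  U12={x3,x18,x22} U13={x3,x12,x29} U14={x14,x15,x29} U15={x10,x13,x14} U16={x10,x20,x22} U23={x3,x7,x26} U24={x25,x27,x28} U25={x5,x25,x26} U26={x22,x27,x32} U34={x1,x17,x29} U35={x11,x26,x30} U36={x2,x11,x17} U45={x14,x16,x25} U46={x17,x27,x31} U56={x9,x10,x11}
  U123={x3} U126={x22} U134={x29} U145={x14} U156={x10} U235={x26} U245={x25} U246={x27} U346={x17} U356={x11}
C dims 6,15,10; δ0: rk 6, SNF 1^5·2; δ1: rk 9, SNF 1^9
Ȟ^0 = (6 − 6) − 0 = 0, so Ȟ^0 ≅ 0
Ȟ^1 = (15 − 9) − 6 = 0 plus torsion [2], so Ȟ^1 ≅ Z/2
Ȟ^2 = (10 − 0) − 9 = 1, so Ȟ^2 ≅ Z


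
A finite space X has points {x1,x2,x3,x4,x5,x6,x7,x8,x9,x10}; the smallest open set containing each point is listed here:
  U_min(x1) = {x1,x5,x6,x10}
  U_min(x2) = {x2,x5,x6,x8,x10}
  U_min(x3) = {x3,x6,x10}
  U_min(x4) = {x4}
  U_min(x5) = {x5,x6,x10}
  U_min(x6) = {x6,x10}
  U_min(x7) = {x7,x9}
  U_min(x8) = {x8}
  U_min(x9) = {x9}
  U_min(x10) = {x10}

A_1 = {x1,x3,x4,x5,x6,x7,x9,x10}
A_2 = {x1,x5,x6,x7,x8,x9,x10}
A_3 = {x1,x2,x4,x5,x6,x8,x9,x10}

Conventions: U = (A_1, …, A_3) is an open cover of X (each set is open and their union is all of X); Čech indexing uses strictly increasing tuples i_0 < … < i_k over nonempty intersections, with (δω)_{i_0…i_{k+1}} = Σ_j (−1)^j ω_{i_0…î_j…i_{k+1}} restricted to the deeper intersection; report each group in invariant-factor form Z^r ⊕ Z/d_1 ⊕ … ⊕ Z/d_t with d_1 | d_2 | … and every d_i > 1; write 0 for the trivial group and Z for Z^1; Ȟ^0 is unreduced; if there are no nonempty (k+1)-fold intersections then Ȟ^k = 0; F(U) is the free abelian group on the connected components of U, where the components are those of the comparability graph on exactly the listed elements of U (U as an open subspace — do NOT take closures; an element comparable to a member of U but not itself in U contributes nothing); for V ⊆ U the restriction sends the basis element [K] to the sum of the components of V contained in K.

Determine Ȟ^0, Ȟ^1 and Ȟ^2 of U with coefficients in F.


intersection data:
  A12={x1,x5,x6,x7,x9,x10} A13={x1,x4,x5,x6,x9,x10} A23={x1,x5,x6,x8,x9,x10}
  A123={x1,x5,x6,x9,x10}
components per intersection:
  A1: {x1,x3,x5,x6,x10} {x4} {x7,x9}
  A2: {x1,x5,x6,x10} {x7,x9} {x8}
  A3: {x1,x2,x5,x6,x8,x10} {x4} {x9}
  A12: {x1,x5,x6,x10} {x7,x9}
  A13: {x1,x5,x6,x10} {x4} {x9}
  A23: {x1,x5,x6,x10} {x8} {x9}
  A123: {x1,x5,x6,x10} {x9}
C dims 9,8,2; δ0: rk 6, SNF 1^6; δ1: rk 2, SNF 1^2
Ȟ^0 = (9 − 6) − 0 = 3, so Ȟ^0 ≅ Z^3
Ȟ^1 = (8 − 2) − 6 = 0, so Ȟ^1 ≅ 0
Ȟ^2 = (2 − 0) − 2 = 0, so Ȟ^2 ≅ 0

Ȟ^0(U;F) ≅ Z^3; Ȟ^1(U;F) ≅ 0; Ȟ^2(U;F) ≅ 0


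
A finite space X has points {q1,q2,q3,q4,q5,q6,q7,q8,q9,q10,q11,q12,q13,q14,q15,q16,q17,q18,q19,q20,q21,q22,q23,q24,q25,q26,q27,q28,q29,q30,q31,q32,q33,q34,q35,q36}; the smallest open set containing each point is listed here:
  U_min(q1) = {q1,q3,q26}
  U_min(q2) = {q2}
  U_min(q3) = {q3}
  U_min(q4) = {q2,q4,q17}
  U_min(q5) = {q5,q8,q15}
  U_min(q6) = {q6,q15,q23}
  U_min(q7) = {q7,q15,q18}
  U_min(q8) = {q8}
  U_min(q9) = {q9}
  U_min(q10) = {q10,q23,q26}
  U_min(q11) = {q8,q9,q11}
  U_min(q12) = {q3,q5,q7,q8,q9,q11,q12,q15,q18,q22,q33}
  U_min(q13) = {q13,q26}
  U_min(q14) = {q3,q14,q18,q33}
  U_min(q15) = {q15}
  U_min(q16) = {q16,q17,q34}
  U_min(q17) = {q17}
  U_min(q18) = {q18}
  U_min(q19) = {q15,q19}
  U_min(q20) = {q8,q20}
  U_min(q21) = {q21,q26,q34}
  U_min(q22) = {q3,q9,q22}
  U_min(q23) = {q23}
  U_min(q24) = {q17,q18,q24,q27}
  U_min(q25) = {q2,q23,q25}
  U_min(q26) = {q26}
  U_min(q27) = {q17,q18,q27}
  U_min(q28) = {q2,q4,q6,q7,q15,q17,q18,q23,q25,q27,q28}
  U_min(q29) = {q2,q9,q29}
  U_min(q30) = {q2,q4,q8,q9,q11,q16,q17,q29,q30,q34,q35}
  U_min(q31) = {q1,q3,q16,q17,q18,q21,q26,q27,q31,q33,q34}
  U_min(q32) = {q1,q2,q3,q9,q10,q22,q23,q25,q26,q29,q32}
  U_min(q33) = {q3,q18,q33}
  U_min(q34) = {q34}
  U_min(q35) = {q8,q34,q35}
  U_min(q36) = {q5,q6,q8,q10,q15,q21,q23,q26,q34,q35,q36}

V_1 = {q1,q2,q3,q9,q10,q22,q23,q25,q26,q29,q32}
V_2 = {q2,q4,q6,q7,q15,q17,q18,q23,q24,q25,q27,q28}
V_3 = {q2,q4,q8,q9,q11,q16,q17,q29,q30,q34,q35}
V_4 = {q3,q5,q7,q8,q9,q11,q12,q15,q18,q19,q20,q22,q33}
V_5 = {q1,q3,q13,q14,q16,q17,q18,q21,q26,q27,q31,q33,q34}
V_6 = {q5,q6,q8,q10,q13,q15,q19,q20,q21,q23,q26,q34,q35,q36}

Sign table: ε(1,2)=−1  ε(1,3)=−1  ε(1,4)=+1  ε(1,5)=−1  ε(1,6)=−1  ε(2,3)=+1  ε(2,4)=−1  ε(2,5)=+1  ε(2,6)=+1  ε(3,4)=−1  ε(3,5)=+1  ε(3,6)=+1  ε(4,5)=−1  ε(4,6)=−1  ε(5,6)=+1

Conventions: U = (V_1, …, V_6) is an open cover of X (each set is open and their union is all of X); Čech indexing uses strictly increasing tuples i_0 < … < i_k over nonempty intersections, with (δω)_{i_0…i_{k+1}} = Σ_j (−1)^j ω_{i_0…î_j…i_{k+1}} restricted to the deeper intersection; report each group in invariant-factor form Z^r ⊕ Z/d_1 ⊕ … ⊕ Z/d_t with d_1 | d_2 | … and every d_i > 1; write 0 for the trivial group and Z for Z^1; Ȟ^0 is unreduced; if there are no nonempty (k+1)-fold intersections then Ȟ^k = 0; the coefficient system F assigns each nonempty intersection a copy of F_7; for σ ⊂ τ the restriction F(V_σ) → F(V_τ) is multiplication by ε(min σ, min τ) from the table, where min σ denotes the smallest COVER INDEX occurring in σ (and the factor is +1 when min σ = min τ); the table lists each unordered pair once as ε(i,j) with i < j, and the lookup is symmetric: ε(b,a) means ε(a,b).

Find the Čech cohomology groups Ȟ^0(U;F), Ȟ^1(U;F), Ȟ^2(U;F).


nonempty overlaps:
  V12={q2,q23,q25} V13={q2,q9,q29} V14={q3,q9,q22} V15={q1,q3,q26} V16={q10,q23,q26} V23={q2,q4,q17} V24={q7,q15,q18} V25={q17,q18,q27} V26={q6,q15,q23} V34={q8,q9,q11} V35={q16,q17,q34} V36={q8,q34,q35} V45={q3,q18,q33} V46={q5,q8,q15,q19,q20} V56={q13,q21,q26,q34}
  V123={q2} V126={q23} V134={q9} V145={q3} V156={q26} V235={q17} V245={q18} V246={q15} V346={q8} V356={q34}
C dims 6,15,10; δ0: rk_F7 5; δ1: rk_F7 10
degree 0: 6−5−0 = 1 → Ȟ^0 ≅ Z/7
degree 1: 15−10−5 = 0 → Ȟ^1 ≅ 0
degree 2: 10−0−10 = 0 → Ȟ^2 ≅ 0

Ȟ^0(U;F) ≅ Z/7, Ȟ^1(U;F) ≅ 0, Ȟ^2(U;F) ≅ 0
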